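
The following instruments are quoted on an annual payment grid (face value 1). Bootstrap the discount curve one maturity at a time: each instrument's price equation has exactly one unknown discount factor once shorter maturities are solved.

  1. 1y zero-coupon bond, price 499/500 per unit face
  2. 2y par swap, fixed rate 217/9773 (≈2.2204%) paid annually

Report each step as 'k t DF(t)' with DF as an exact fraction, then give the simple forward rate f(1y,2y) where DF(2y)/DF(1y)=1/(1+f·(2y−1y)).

1 1 499/500
2 2 4783/5000
f(1y,2y) = ((499/500)/(4783/5000) − 1)/(1) = 207/4783 ≈ 4.3278%

step 1 [1y] zero: DF = P = 499/500 ≈ 0.998000
step 2 [2y] swap r/1=217/9773: DF=(1 − 217/9773·(0.998000))/(1+217/9773) = 4783/5000 ≈ 0.956600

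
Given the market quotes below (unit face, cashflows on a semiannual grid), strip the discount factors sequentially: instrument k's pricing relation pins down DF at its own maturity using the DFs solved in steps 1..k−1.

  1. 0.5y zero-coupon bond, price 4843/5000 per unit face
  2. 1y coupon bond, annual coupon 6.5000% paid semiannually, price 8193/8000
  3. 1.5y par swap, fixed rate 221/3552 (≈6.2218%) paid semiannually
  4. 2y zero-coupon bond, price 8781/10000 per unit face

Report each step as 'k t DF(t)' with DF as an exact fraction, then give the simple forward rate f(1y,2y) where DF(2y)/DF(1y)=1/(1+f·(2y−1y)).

step 1 [0.5y] zero: DF = P = 4843/5000 ≈ 0.968600
step 2 [1y] bond c/2=13/400: DF=(8193/8000 − 13/400·(0.968600))/(1+13/400) = 4807/5000 ≈ 0.961400
step 3 [1.5y] swap r/2=221/7104: DF=(1 − 221/7104·(0.968600+0.961400))/(1+221/7104) = 2279/2500 ≈ 0.911600
step 4 [2y] zero: DF = P = 8781/10000 ≈ 0.878100

1 1/2 4843/5000
2 1 4807/5000
3 3/2 2279/2500
4 2 8781/10000
f(1y,2y) = ((4807/5000)/(8781/10000) − 1)/(1) = 833/8781 ≈ 9.4864%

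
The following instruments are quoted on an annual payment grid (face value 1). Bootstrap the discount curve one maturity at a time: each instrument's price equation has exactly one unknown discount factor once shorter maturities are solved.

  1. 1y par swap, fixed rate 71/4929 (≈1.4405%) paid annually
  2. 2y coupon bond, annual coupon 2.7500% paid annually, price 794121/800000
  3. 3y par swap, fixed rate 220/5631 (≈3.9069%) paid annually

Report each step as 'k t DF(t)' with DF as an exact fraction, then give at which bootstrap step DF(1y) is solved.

step 1 [1y] swap r/1=71/4929: DF=(1 − 71/4929·(0))/(1+71/4929) = 4929/5000 ≈ 0.985800
step 2 [2y] bond c/1=11/400: DF=(794121/800000 − 11/400·(0.985800))/(1+11/400) = 9397/10000 ≈ 0.939700
step 3 [3y] swap r/1=220/5631: DF=(1 − 220/5631·(0.985800+0.939700))/(1+220/5631) = 89/100 ≈ 0.890000

1 1 4929/5000
2 2 9397/10000
3 3 89/100
DF(1y) is solved at step 1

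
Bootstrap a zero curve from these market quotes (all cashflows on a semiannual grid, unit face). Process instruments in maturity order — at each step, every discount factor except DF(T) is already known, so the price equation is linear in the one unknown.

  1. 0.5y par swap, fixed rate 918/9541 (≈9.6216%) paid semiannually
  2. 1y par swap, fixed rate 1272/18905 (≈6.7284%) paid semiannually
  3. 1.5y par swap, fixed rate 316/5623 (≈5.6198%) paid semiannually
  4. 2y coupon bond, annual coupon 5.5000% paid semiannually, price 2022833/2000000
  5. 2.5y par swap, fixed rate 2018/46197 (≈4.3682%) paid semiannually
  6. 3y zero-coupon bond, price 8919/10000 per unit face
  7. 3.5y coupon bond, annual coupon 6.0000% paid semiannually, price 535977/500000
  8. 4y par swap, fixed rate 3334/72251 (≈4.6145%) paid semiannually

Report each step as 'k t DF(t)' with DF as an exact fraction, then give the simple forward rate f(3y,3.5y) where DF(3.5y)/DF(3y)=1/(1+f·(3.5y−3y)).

1 1/2 9541/10000
2 1 2341/2500
3 3/2 921/1000
4 2 9091/10000
5 5/2 8991/10000
6 3 8919/10000
7 7/2 4401/5000
8 4 8333/10000
f(3y,3.5y) = ((8919/10000)/(4401/5000) − 1)/(1/2) = 13/489 ≈ 2.6585%

step 1 [0.5y] swap r/2=459/9541: DF=(1 − 459/9541·(0))/(1+459/9541) = 9541/10000 ≈ 0.954100
step 2 [1y] swap r/2=636/18905: DF=(1 − 636/18905·(0.954100))/(1+636/18905) = 2341/2500 ≈ 0.936400
step 3 [1.5y] swap r/2=158/5623: DF=(1 − 158/5623·(0.954100+0.936400))/(1+158/5623) = 921/1000 ≈ 0.921000
step 4 [2y] bond c/2=11/400: DF=(2022833/2000000 − 11/400·(0.954100+0.936400+0.921000))/(1+11/400) = 9091/10000 ≈ 0.909100
step 5 [2.5y] swap r/2=1009/46197: DF=(1 − 1009/46197·(0.954100+0.936400+0.921000+0.909100))/(1+1009/46197) = 8991/10000 ≈ 0.899100
step 6 [3y] zero: DF = P = 8919/10000 ≈ 0.891900
step 7 [3.5y] bond c/2=3/100: DF=(535977/500000 − 3/100·(0.954100+0.936400+0.921000+0.909100+0.899100+0.891900))/(1+3/100) = 4401/5000 ≈ 0.880200
step 8 [4y] swap r/2=1667/72251: DF=(1 − 1667/72251·(0.954100+0.936400+0.921000+0.909100+0.899100+0.891900+0.880200))/(1+1667/72251) = 8333/10000 ≈ 0.833300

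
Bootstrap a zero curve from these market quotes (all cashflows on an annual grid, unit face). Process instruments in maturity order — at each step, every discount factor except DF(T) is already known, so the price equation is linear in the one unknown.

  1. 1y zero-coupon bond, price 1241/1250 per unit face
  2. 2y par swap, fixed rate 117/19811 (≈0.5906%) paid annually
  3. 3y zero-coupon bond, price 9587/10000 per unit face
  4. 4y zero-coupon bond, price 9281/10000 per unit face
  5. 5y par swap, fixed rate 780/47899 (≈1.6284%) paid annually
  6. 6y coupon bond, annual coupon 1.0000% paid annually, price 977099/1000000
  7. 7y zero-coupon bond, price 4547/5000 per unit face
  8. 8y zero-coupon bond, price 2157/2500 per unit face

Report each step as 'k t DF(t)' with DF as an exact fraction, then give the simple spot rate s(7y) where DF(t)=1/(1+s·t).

1 1 1241/1250
2 2 9883/10000
3 3 9587/10000
4 4 9281/10000
5 5 461/500
6 6 23/25
7 7 4547/5000
8 8 2157/2500
s(7y) = (1/(4547/5000) − 1)/(7) = 453/31829 ≈ 1.4232%

step 1 [1y] zero: DF = P = 1241/1250 ≈ 0.992800
step 2 [2y] swap r/1=117/19811: DF=(1 − 117/19811·(0.992800))/(1+117/19811) = 9883/10000 ≈ 0.988300
step 3 [3y] zero: DF = P = 9587/10000 ≈ 0.958700
step 4 [4y] zero: DF = P = 9281/10000 ≈ 0.928100
step 5 [5y] swap r/1=780/47899: DF=(1 − 780/47899·(0.992800+0.988300+0.958700+0.928100))/(1+780/47899) = 461/500 ≈ 0.922000
step 6 [6y] bond c/1=1/100: DF=(977099/1000000 − 1/100·(0.992800+0.988300+0.958700+0.928100+0.922000))/(1+1/100) = 23/25 ≈ 0.920000
step 7 [7y] zero: DF = P = 4547/5000 ≈ 0.909400
step 8 [8y] zero: DF = P = 2157/2500 ≈ 0.862800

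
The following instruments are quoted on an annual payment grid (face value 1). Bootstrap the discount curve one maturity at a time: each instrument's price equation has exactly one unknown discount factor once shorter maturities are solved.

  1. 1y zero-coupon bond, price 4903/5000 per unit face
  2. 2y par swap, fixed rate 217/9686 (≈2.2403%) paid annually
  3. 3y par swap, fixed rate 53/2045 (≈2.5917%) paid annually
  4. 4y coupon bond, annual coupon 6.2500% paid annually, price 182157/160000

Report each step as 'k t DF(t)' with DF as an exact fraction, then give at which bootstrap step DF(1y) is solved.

step 1 [1y] zero: DF = P = 4903/5000 ≈ 0.980600
step 2 [2y] swap r/1=217/9686: DF=(1 − 217/9686·(0.980600))/(1+217/9686) = 4783/5000 ≈ 0.956600
step 3 [3y] swap r/1=53/2045: DF=(1 − 53/2045·(0.980600+0.956600))/(1+53/2045) = 4629/5000 ≈ 0.925800
step 4 [4y] bond c/1=1/16: DF=(182157/160000 − 1/16·(0.980600+0.956600+0.925800))/(1+1/16) = 9031/10000 ≈ 0.903100

1 1 4903/5000
2 2 4783/5000
3 3 4629/5000
4 4 9031/10000
DF(1y) is solved at step 1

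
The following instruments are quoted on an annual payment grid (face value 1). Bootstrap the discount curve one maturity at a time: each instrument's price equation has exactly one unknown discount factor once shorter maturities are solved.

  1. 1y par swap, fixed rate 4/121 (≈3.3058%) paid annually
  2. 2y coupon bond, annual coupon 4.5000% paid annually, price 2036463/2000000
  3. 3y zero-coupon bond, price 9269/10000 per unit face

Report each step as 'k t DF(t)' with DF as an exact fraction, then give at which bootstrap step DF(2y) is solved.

step 1 [1y] swap r/1=4/121: DF=(1 − 4/121·(0))/(1+4/121) = 121/125 ≈ 0.968000
step 2 [2y] bond c/1=9/200: DF=(2036463/2000000 − 9/200·(0.968000))/(1+9/200) = 9327/10000 ≈ 0.932700
step 3 [3y] zero: DF = P = 9269/10000 ≈ 0.926900

1 1 121/125
2 2 9327/10000
3 3 9269/10000
DF(2y) is solved at step 2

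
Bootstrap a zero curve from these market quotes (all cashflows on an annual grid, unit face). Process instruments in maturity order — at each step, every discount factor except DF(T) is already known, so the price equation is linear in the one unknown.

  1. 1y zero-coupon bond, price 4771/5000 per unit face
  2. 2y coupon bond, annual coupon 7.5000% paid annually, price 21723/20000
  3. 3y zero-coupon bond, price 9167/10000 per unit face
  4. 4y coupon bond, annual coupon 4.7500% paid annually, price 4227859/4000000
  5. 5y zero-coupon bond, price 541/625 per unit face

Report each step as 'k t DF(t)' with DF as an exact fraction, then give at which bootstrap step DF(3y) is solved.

step 1 [1y] zero: DF = P = 4771/5000 ≈ 0.954200
step 2 [2y] bond c/1=3/40: DF=(21723/20000 − 3/40·(0.954200))/(1+3/40) = 4719/5000 ≈ 0.943800
step 3 [3y] zero: DF = P = 9167/10000 ≈ 0.916700
step 4 [4y] bond c/1=19/400: DF=(4227859/4000000 − 19/400·(0.954200+0.943800+0.916700))/(1+19/400) = 4407/5000 ≈ 0.881400
step 5 [5y] zero: DF = P = 541/625 ≈ 0.865600

1 1 4771/5000
2 2 4719/5000
3 3 9167/10000
4 4 4407/5000
5 5 541/625
DF(3y) is solved at step 3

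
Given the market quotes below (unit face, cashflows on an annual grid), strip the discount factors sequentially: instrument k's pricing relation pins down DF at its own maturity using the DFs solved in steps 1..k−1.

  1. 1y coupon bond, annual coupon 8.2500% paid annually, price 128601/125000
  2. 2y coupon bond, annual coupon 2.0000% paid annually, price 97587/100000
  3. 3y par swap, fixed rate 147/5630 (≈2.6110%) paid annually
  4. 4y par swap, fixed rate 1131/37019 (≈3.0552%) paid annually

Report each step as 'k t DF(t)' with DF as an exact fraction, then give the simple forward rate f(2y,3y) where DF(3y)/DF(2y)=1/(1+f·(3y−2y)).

1 1 594/625
2 2 9381/10000
3 3 1853/2000
4 4 8869/10000
f(2y,3y) = ((9381/10000)/(1853/2000) − 1)/(1) = 116/9265 ≈ 1.2520%

step 1 [1y] bond c/1=33/400: DF=(128601/125000 − 33/400·(0))/(1+33/400) = 594/625 ≈ 0.950400
step 2 [2y] bond c/1=1/50: DF=(97587/100000 − 1/50·(0.950400))/(1+1/50) = 9381/10000 ≈ 0.938100
step 3 [3y] swap r/1=147/5630: DF=(1 − 147/5630·(0.950400+0.938100))/(1+147/5630) = 1853/2000 ≈ 0.926500
step 4 [4y] swap r/1=1131/37019: DF=(1 − 1131/37019·(0.950400+0.938100+0.926500))/(1+1131/37019) = 8869/10000 ≈ 0.886900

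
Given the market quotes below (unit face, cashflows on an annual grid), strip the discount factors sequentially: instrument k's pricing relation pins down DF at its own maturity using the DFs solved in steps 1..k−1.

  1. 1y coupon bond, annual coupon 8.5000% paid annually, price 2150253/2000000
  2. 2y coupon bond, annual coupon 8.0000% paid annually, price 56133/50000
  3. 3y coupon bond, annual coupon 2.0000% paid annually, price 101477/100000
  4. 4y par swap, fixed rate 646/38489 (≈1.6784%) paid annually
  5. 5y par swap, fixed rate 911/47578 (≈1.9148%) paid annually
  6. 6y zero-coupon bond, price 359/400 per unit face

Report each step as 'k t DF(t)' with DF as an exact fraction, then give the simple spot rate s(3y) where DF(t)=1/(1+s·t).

1 1 9909/10000
2 2 9661/10000
3 3 1913/2000
4 4 4677/5000
5 5 9089/10000
6 6 359/400
s(3y) = (1/(1913/2000) − 1)/(3) = 29/1913 ≈ 1.5159%

step 1 [1y] bond c/1=17/200: DF=(2150253/2000000 − 17/200·(0))/(1+17/200) = 9909/10000 ≈ 0.990900
step 2 [2y] bond c/1=2/25: DF=(56133/50000 − 2/25·(0.990900))/(1+2/25) = 9661/10000 ≈ 0.966100
step 3 [3y] bond c/1=1/50: DF=(101477/100000 − 1/50·(0.990900+0.966100))/(1+1/50) = 1913/2000 ≈ 0.956500
step 4 [4y] swap r/1=646/38489: DF=(1 − 646/38489·(0.990900+0.966100+0.956500))/(1+646/38489) = 4677/5000 ≈ 0.935400
step 5 [5y] swap r/1=911/47578: DF=(1 − 911/47578·(0.990900+0.966100+0.956500+0.935400))/(1+911/47578) = 9089/10000 ≈ 0.908900
step 6 [6y] zero: DF = P = 359/400 ≈ 0.897500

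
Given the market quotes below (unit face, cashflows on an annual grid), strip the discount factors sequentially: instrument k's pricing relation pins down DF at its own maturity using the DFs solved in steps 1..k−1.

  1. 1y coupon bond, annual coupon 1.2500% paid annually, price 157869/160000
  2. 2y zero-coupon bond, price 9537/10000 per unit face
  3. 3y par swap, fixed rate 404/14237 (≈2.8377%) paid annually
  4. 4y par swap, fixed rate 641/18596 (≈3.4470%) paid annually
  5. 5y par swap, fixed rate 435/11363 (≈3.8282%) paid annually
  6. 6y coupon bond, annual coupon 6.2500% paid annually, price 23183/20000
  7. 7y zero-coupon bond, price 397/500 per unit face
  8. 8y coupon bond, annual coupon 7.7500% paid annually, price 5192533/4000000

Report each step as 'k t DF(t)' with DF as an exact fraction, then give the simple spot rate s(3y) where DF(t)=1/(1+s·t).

step 1 [1y] bond c/1=1/80: DF=(157869/160000 − 1/80·(0))/(1+1/80) = 1949/2000 ≈ 0.974500
step 2 [2y] zero: DF = P = 9537/10000 ≈ 0.953700
step 3 [3y] swap r/1=404/14237: DF=(1 − 404/14237·(0.974500+0.953700))/(1+404/14237) = 1149/1250 ≈ 0.919200
step 4 [4y] swap r/1=641/18596: DF=(1 − 641/18596·(0.974500+0.953700+0.919200))/(1+641/18596) = 4359/5000 ≈ 0.871800
step 5 [5y] swap r/1=435/11363: DF=(1 − 435/11363·(0.974500+0.953700+0.919200+0.871800))/(1+435/11363) = 413/500 ≈ 0.826000
step 6 [6y] bond c/1=1/16: DF=(23183/20000 − 1/16·(0.974500+0.953700+0.919200+0.871800+0.826000))/(1+1/16) = 2059/2500 ≈ 0.823600
step 7 [7y] zero: DF = P = 397/500 ≈ 0.794000
step 8 [8y] bond c/1=31/400: DF=(5192533/4000000 − 31/400·(0.974500+0.953700+0.919200+0.871800+0.826000+0.823600+0.794000))/(1+31/400) = 1523/2000 ≈ 0.761500

1 1 1949/2000
2 2 9537/10000
3 3 1149/1250
4 4 4359/5000
5 5 413/500
6 6 2059/2500
7 7 397/500
8 8 1523/2000
s(3y) = (1/(1149/1250) − 1)/(3) = 101/3447 ≈ 2.9301%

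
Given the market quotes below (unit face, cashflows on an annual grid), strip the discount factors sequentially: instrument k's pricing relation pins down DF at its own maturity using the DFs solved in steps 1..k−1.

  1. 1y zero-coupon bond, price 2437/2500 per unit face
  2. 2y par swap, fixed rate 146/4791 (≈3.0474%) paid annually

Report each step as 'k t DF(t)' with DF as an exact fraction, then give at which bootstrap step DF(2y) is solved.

1 1 2437/2500
2 2 1177/1250
DF(2y) is solved at step 2

step 1 [1y] zero: DF = P = 2437/2500 ≈ 0.974800
step 2 [2y] swap r/1=146/4791: DF=(1 − 146/4791·(0.974800))/(1+146/4791) = 1177/1250 ≈ 0.941600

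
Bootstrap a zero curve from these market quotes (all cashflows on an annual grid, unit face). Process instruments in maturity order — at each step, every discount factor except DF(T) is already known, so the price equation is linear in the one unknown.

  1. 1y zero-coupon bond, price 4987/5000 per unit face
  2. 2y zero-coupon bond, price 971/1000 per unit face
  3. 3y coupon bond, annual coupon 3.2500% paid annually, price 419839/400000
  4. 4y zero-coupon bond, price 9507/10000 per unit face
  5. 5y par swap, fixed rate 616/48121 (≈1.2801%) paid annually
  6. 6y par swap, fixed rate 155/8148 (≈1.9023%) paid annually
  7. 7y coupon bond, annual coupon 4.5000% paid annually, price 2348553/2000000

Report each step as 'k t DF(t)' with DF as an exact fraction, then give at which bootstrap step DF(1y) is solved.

1 1 4987/5000
2 2 971/1000
3 3 4773/5000
4 4 9507/10000
5 5 1173/1250
6 6 1783/2000
7 7 8781/10000
DF(1y) is solved at step 1

step 1 [1y] zero: DF = P = 4987/5000 ≈ 0.997400
step 2 [2y] zero: DF = P = 971/1000 ≈ 0.971000
step 3 [3y] bond c/1=13/400: DF=(419839/400000 − 13/400·(0.997400+0.971000))/(1+13/400) = 4773/5000 ≈ 0.954600
step 4 [4y] zero: DF = P = 9507/10000 ≈ 0.950700
step 5 [5y] swap r/1=616/48121: DF=(1 − 616/48121·(0.997400+0.971000+0.954600+0.950700))/(1+616/48121) = 1173/1250 ≈ 0.938400
step 6 [6y] swap r/1=155/8148: DF=(1 − 155/8148·(0.997400+0.971000+0.954600+0.950700+0.938400))/(1+155/8148) = 1783/2000 ≈ 0.891500
step 7 [7y] bond c/1=9/200: DF=(2348553/2000000 − 9/200·(0.997400+0.971000+0.954600+0.950700+0.938400+0.891500))/(1+9/200) = 8781/10000 ≈ 0.878100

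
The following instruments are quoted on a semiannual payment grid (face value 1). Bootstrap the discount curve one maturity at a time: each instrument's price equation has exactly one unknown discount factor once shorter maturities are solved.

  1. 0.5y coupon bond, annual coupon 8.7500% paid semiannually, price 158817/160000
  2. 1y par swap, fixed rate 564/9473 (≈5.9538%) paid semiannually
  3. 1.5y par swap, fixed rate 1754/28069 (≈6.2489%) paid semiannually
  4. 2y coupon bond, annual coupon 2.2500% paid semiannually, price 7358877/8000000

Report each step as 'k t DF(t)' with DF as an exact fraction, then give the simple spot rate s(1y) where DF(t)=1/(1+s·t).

1 1/2 951/1000
2 1 2359/2500
3 3/2 9123/10000
4 2 549/625
s(1y) = (1/(2359/2500) − 1)/(1) = 141/2359 ≈ 5.9771%

step 1 [0.5y] bond c/2=7/160: DF=(158817/160000 − 7/160·(0))/(1+7/160) = 951/1000 ≈ 0.951000
step 2 [1y] swap r/2=282/9473: DF=(1 − 282/9473·(0.951000))/(1+282/9473) = 2359/2500 ≈ 0.943600
step 3 [1.5y] swap r/2=877/28069: DF=(1 − 877/28069·(0.951000+0.943600))/(1+877/28069) = 9123/10000 ≈ 0.912300
step 4 [2y] bond c/2=9/800: DF=(7358877/8000000 − 9/800·(0.951000+0.943600+0.912300))/(1+9/800) = 549/625 ≈ 0.878400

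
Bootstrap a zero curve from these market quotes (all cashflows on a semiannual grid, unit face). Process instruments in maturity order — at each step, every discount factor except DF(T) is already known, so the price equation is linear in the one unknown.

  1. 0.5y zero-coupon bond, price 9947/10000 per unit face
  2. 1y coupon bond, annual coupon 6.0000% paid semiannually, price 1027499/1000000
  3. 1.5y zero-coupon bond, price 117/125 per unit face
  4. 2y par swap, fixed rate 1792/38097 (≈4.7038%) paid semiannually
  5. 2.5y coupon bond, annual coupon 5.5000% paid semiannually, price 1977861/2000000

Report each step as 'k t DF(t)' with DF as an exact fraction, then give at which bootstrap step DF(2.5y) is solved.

step 1 [0.5y] zero: DF = P = 9947/10000 ≈ 0.994700
step 2 [1y] bond c/2=3/100: DF=(1027499/1000000 − 3/100·(0.994700))/(1+3/100) = 4843/5000 ≈ 0.968600
step 3 [1.5y] zero: DF = P = 117/125 ≈ 0.936000
step 4 [2y] swap r/2=896/38097: DF=(1 − 896/38097·(0.994700+0.968600+0.936000))/(1+896/38097) = 569/625 ≈ 0.910400
step 5 [2.5y] bond c/2=11/400: DF=(1977861/2000000 − 11/400·(0.994700+0.968600+0.936000+0.910400))/(1+11/400) = 1721/2000 ≈ 0.860500

1 1/2 9947/10000
2 1 4843/5000
3 3/2 117/125
4 2 569/625
5 5/2 1721/2000
DF(2.5y) is solved at step 5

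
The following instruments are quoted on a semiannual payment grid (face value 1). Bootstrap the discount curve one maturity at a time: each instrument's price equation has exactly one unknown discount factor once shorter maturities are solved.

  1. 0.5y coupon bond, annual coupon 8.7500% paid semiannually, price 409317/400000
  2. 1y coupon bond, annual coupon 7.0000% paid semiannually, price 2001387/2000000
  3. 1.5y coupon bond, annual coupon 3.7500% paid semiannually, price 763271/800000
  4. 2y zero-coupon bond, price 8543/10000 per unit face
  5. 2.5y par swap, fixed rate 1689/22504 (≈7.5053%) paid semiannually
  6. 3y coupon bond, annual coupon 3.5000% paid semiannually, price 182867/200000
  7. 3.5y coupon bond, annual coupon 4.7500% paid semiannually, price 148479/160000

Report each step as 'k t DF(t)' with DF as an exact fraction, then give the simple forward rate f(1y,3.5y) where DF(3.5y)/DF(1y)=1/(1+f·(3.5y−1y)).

1 1/2 2451/2500
2 1 9337/10000
3 3/2 9013/10000
4 2 8543/10000
5 5/2 8311/10000
6 3 2053/2500
7 7/2 783/1000
f(1y,3.5y) = ((9337/10000)/(783/1000) − 1)/(5/2) = 1507/19575 ≈ 7.6986%

step 1 [0.5y] bond c/2=7/160: DF=(409317/400000 − 7/160·(0))/(1+7/160) = 2451/2500 ≈ 0.980400
step 2 [1y] bond c/2=7/200: DF=(2001387/2000000 − 7/200·(0.980400))/(1+7/200) = 9337/10000 ≈ 0.933700
step 3 [1.5y] bond c/2=3/160: DF=(763271/800000 − 3/160·(0.980400+0.933700))/(1+3/160) = 9013/10000 ≈ 0.901300
step 4 [2y] zero: DF = P = 8543/10000 ≈ 0.854300
step 5 [2.5y] swap r/2=1689/45008: DF=(1 − 1689/45008·(0.980400+0.933700+0.901300+0.854300))/(1+1689/45008) = 8311/10000 ≈ 0.831100
step 6 [3y] bond c/2=7/400: DF=(182867/200000 − 7/400·(0.980400+0.933700+0.901300+0.854300+0.831100))/(1+7/400) = 2053/2500 ≈ 0.821200
step 7 [3.5y] bond c/2=19/800: DF=(148479/160000 − 19/800·(0.980400+0.933700+0.901300+0.854300+0.831100+0.821200))/(1+19/800) = 783/1000 ≈ 0.783000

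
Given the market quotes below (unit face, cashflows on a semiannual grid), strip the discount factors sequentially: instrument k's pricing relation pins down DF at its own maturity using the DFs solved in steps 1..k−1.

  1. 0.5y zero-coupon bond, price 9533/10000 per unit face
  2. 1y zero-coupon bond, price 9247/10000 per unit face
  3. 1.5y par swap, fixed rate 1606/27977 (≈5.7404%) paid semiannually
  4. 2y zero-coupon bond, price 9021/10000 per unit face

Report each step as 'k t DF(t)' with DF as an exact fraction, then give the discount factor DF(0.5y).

step 1 [0.5y] zero: DF = P = 9533/10000 ≈ 0.953300
step 2 [1y] zero: DF = P = 9247/10000 ≈ 0.924700
step 3 [1.5y] swap r/2=803/27977: DF=(1 − 803/27977·(0.953300+0.924700))/(1+803/27977) = 9197/10000 ≈ 0.919700
step 4 [2y] zero: DF = P = 9021/10000 ≈ 0.902100

1 1/2 9533/10000
2 1 9247/10000
3 3/2 9197/10000
4 2 9021/10000
DF(0.5y) = 9533/10000 ≈ 0.953300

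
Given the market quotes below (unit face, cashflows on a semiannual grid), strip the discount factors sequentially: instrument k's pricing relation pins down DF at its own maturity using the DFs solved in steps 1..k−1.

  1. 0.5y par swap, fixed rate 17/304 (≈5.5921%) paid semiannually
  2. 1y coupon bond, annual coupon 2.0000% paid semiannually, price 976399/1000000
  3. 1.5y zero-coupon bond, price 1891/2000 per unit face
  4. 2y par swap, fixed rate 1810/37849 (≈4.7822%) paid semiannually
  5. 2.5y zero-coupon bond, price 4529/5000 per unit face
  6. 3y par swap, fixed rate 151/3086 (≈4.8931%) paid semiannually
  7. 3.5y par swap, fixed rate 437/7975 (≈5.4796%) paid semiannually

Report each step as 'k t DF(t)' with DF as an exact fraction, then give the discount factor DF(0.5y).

1 1/2 608/625
2 1 9571/10000
3 3/2 1891/2000
4 2 1819/2000
5 5/2 4529/5000
6 3 8641/10000
7 7/2 2063/2500
DF(0.5y) = 608/625 ≈ 0.972800

step 1 [0.5y] swap r/2=17/608: DF=(1 − 17/608·(0))/(1+17/608) = 608/625 ≈ 0.972800
step 2 [1y] bond c/2=1/100: DF=(976399/1000000 − 1/100·(0.972800))/(1+1/100) = 9571/10000 ≈ 0.957100
step 3 [1.5y] zero: DF = P = 1891/2000 ≈ 0.945500
step 4 [2y] swap r/2=905/37849: DF=(1 − 905/37849·(0.972800+0.957100+0.945500))/(1+905/37849) = 1819/2000 ≈ 0.909500
step 5 [2.5y] zero: DF = P = 4529/5000 ≈ 0.905800
step 6 [3y] swap r/2=151/6172: DF=(1 − 151/6172·(0.972800+0.957100+0.945500+0.909500+0.905800))/(1+151/6172) = 8641/10000 ≈ 0.864100
step 7 [3.5y] swap r/2=437/15950: DF=(1 − 437/15950·(0.972800+0.957100+0.945500+0.909500+0.905800+0.864100))/(1+437/15950) = 2063/2500 ≈ 0.825200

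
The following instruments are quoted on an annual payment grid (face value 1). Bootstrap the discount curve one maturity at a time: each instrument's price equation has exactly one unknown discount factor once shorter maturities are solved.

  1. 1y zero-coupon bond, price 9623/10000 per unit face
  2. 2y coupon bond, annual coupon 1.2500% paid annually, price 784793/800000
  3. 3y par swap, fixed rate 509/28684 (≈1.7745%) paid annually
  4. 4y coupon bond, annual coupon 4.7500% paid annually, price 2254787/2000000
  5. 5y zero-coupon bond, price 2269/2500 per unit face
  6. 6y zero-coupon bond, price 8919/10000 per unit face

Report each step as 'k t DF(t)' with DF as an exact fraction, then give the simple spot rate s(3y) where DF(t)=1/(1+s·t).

1 1 9623/10000
2 2 957/1000
3 3 9491/10000
4 4 4731/5000
5 5 2269/2500
6 6 8919/10000
s(3y) = (1/(9491/10000) − 1)/(3) = 509/28473 ≈ 1.7877%

step 1 [1y] zero: DF = P = 9623/10000 ≈ 0.962300
step 2 [2y] bond c/1=1/80: DF=(784793/800000 − 1/80·(0.962300))/(1+1/80) = 957/1000 ≈ 0.957000
step 3 [3y] swap r/1=509/28684: DF=(1 − 509/28684·(0.962300+0.957000))/(1+509/28684) = 9491/10000 ≈ 0.949100
step 4 [4y] bond c/1=19/400: DF=(2254787/2000000 − 19/400·(0.962300+0.957000+0.949100))/(1+19/400) = 4731/5000 ≈ 0.946200
step 5 [5y] zero: DF = P = 2269/2500 ≈ 0.907600
step 6 [6y] zero: DF = P = 8919/10000 ≈ 0.891900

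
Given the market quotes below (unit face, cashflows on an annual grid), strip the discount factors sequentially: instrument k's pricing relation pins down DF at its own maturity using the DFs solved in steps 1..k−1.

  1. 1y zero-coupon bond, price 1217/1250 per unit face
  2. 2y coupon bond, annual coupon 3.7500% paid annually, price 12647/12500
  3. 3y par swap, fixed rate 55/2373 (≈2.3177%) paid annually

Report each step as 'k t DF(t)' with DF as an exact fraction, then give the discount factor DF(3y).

step 1 [1y] zero: DF = P = 1217/1250 ≈ 0.973600
step 2 [2y] bond c/1=3/80: DF=(12647/12500 − 3/80·(0.973600))/(1+3/80) = 47/50 ≈ 0.940000
step 3 [3y] swap r/1=55/2373: DF=(1 − 55/2373·(0.973600+0.940000))/(1+55/2373) = 467/500 ≈ 0.934000

1 1 1217/1250
2 2 47/50
3 3 467/500
DF(3y) = 467/500 ≈ 0.934000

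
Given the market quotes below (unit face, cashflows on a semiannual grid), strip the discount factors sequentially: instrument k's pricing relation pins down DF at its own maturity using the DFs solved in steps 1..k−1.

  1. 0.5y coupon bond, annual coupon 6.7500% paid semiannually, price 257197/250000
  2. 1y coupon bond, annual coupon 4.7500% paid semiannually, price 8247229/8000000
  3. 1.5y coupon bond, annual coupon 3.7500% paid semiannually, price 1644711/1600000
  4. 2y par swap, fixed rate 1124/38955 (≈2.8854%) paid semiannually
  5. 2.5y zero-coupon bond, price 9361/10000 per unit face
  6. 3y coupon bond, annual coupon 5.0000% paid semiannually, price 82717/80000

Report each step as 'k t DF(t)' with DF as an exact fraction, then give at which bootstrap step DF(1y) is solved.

step 1 [0.5y] bond c/2=27/800: DF=(257197/250000 − 27/800·(0))/(1+27/800) = 622/625 ≈ 0.995200
step 2 [1y] bond c/2=19/800: DF=(8247229/8000000 − 19/800·(0.995200))/(1+19/800) = 9839/10000 ≈ 0.983900
step 3 [1.5y] bond c/2=3/160: DF=(1644711/1600000 − 3/160·(0.995200+0.983900))/(1+3/160) = 4863/5000 ≈ 0.972600
step 4 [2y] swap r/2=562/38955: DF=(1 − 562/38955·(0.995200+0.983900+0.972600))/(1+562/38955) = 4719/5000 ≈ 0.943800
step 5 [2.5y] zero: DF = P = 9361/10000 ≈ 0.936100
step 6 [3y] bond c/2=1/40: DF=(82717/80000 − 1/40·(0.995200+0.983900+0.972600+0.943800+0.936100))/(1+1/40) = 8909/10000 ≈ 0.890900

1 1/2 622/625
2 1 9839/10000
3 3/2 4863/5000
4 2 4719/5000
5 5/2 9361/10000
6 3 8909/10000
DF(1y) is solved at step 2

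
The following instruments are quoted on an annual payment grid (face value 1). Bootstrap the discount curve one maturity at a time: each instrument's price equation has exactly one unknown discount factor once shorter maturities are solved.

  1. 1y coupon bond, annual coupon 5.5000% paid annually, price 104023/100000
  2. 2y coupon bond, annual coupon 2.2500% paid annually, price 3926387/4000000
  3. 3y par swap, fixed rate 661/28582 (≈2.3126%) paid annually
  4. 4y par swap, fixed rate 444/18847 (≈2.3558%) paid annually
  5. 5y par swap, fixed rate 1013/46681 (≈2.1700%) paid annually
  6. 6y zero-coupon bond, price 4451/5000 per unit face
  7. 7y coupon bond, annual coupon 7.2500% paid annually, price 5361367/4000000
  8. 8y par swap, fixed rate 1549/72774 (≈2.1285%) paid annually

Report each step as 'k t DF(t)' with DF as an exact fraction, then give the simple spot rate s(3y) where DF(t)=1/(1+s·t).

1 1 493/500
2 2 9383/10000
3 3 9339/10000
4 4 1139/1250
5 5 8987/10000
6 6 4451/5000
7 7 437/500
8 8 8451/10000
s(3y) = (1/(9339/10000) − 1)/(3) = 661/28017 ≈ 2.3593%

step 1 [1y] bond c/1=11/200: DF=(104023/100000 − 11/200·(0))/(1+11/200) = 493/500 ≈ 0.986000
step 2 [2y] bond c/1=9/400: DF=(3926387/4000000 − 9/400·(0.986000))/(1+9/400) = 9383/10000 ≈ 0.938300
step 3 [3y] swap r/1=661/28582: DF=(1 − 661/28582·(0.986000+0.938300))/(1+661/28582) = 9339/10000 ≈ 0.933900
step 4 [4y] swap r/1=444/18847: DF=(1 − 444/18847·(0.986000+0.938300+0.933900))/(1+444/18847) = 1139/1250 ≈ 0.911200
step 5 [5y] swap r/1=1013/46681: DF=(1 − 1013/46681·(0.986000+0.938300+0.933900+0.911200))/(1+1013/46681) = 8987/10000 ≈ 0.898700
step 6 [6y] zero: DF = P = 4451/5000 ≈ 0.890200
step 7 [7y] bond c/1=29/400: DF=(5361367/4000000 − 29/400·(0.986000+0.938300+0.933900+0.911200+0.898700+0.890200))/(1+29/400) = 437/500 ≈ 0.874000
step 8 [8y] swap r/1=1549/72774: DF=(1 − 1549/72774·(0.986000+0.938300+0.933900+0.911200+0.898700+0.890200+0.874000))/(1+1549/72774) = 8451/10000 ≈ 0.845100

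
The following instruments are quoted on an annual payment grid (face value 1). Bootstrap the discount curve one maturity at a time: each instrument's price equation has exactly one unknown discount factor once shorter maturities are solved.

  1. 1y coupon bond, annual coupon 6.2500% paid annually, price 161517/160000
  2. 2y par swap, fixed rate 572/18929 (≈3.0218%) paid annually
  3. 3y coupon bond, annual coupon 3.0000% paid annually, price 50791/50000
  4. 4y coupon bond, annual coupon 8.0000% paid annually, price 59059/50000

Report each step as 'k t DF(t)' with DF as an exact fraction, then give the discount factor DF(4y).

1 1 9501/10000
2 2 2357/2500
3 3 9311/10000
4 4 1769/2000
DF(4y) = 1769/2000 ≈ 0.884500

step 1 [1y] bond c/1=1/16: DF=(161517/160000 − 1/16·(0))/(1+1/16) = 9501/10000 ≈ 0.950100
step 2 [2y] swap r/1=572/18929: DF=(1 − 572/18929·(0.950100))/(1+572/18929) = 2357/2500 ≈ 0.942800
step 3 [3y] bond c/1=3/100: DF=(50791/50000 − 3/100·(0.950100+0.942800))/(1+3/100) = 9311/10000 ≈ 0.931100
step 4 [4y] bond c/1=2/25: DF=(59059/50000 − 2/25·(0.950100+0.942800+0.931100))/(1+2/25) = 1769/2000 ≈ 0.884500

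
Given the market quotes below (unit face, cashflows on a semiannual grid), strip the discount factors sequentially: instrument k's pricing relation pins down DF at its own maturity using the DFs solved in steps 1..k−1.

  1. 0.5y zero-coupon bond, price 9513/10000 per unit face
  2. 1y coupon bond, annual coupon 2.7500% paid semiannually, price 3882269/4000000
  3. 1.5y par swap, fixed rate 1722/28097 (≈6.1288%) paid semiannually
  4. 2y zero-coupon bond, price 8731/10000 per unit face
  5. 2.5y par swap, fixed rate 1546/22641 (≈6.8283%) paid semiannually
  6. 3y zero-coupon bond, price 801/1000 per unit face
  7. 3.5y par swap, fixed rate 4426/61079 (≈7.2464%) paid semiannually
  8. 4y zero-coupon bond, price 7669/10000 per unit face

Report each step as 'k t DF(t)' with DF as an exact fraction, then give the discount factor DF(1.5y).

1 1/2 9513/10000
2 1 1889/2000
3 3/2 9139/10000
4 2 8731/10000
5 5/2 4227/5000
6 3 801/1000
7 7/2 7787/10000
8 4 7669/10000
DF(1.5y) = 9139/10000 ≈ 0.913900

step 1 [0.5y] zero: DF = P = 9513/10000 ≈ 0.951300
step 2 [1y] bond c/2=11/800: DF=(3882269/4000000 − 11/800·(0.951300))/(1+11/800) = 1889/2000 ≈ 0.944500
step 3 [1.5y] swap r/2=861/28097: DF=(1 − 861/28097·(0.951300+0.944500))/(1+861/28097) = 9139/10000 ≈ 0.913900
step 4 [2y] zero: DF = P = 8731/10000 ≈ 0.873100
step 5 [2.5y] swap r/2=773/22641: DF=(1 − 773/22641·(0.951300+0.944500+0.913900+0.873100))/(1+773/22641) = 4227/5000 ≈ 0.845400
step 6 [3y] zero: DF = P = 801/1000 ≈ 0.801000
step 7 [3.5y] swap r/2=2213/61079: DF=(1 − 2213/61079·(0.951300+0.944500+0.913900+0.873100+0.845400+0.801000))/(1+2213/61079) = 7787/10000 ≈ 0.778700
step 8 [4y] zero: DF = P = 7669/10000 ≈ 0.766900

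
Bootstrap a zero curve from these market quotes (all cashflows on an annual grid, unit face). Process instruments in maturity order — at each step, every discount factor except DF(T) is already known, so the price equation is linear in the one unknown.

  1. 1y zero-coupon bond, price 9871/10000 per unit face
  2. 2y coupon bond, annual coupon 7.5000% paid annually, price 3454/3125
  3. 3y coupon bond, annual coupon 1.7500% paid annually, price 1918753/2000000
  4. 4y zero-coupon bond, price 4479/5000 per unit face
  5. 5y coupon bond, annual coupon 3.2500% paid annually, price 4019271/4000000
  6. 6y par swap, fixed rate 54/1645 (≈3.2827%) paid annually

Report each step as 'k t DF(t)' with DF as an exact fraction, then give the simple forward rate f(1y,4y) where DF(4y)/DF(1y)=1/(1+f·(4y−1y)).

step 1 [1y] zero: DF = P = 9871/10000 ≈ 0.987100
step 2 [2y] bond c/1=3/40: DF=(3454/3125 − 3/40·(0.987100))/(1+3/40) = 9593/10000 ≈ 0.959300
step 3 [3y] bond c/1=7/400: DF=(1918753/2000000 − 7/400·(0.987100+0.959300))/(1+7/400) = 4547/5000 ≈ 0.909400
step 4 [4y] zero: DF = P = 4479/5000 ≈ 0.895800
step 5 [5y] bond c/1=13/400: DF=(4019271/4000000 − 13/400·(0.987100+0.959300+0.909400+0.895800))/(1+13/400) = 8551/10000 ≈ 0.855100
step 6 [6y] swap r/1=54/1645: DF=(1 − 54/1645·(0.987100+0.959300+0.909400+0.895800+0.855100))/(1+54/1645) = 4109/5000 ≈ 0.821800

1 1 9871/10000
2 2 9593/10000
3 3 4547/5000
4 4 4479/5000
5 5 8551/10000
6 6 4109/5000
f(1y,4y) = ((9871/10000)/(4479/5000) − 1)/(3) = 913/26874 ≈ 3.3973%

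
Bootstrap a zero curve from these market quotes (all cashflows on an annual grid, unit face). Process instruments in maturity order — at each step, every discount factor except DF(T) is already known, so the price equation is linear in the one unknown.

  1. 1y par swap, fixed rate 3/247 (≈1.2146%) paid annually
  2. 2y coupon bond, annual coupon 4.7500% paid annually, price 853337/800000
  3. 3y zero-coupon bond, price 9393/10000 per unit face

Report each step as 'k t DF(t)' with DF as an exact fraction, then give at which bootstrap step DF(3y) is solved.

step 1 [1y] swap r/1=3/247: DF=(1 − 3/247·(0))/(1+3/247) = 247/250 ≈ 0.988000
step 2 [2y] bond c/1=19/400: DF=(853337/800000 − 19/400·(0.988000))/(1+19/400) = 1947/2000 ≈ 0.973500
step 3 [3y] zero: DF = P = 9393/10000 ≈ 0.939300

1 1 247/250
2 2 1947/2000
3 3 9393/10000
DF(3y) is solved at step 3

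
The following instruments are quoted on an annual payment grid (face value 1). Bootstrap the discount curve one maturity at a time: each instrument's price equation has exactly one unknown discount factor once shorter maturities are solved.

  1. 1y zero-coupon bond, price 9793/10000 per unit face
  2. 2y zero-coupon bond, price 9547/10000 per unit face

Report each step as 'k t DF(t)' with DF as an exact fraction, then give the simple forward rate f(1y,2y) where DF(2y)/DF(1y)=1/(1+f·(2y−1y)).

1 1 9793/10000
2 2 9547/10000
f(1y,2y) = ((9793/10000)/(9547/10000) − 1)/(1) = 246/9547 ≈ 2.5767%

step 1 [1y] zero: DF = P = 9793/10000 ≈ 0.979300
step 2 [2y] zero: DF = P = 9547/10000 ≈ 0.954700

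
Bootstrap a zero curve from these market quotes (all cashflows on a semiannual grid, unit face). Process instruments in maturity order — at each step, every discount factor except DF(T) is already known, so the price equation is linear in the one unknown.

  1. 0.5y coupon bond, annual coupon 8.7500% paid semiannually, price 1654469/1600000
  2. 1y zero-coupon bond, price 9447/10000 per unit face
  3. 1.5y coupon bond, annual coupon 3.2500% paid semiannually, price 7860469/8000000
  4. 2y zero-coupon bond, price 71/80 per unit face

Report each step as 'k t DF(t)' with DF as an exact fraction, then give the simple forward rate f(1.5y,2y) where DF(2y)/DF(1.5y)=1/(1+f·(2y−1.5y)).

step 1 [0.5y] bond c/2=7/160: DF=(1654469/1600000 − 7/160·(0))/(1+7/160) = 9907/10000 ≈ 0.990700
step 2 [1y] zero: DF = P = 9447/10000 ≈ 0.944700
step 3 [1.5y] bond c/2=13/800: DF=(7860469/8000000 − 13/800·(0.990700+0.944700))/(1+13/800) = 9359/10000 ≈ 0.935900
step 4 [2y] zero: DF = P = 71/80 ≈ 0.887500

1 1/2 9907/10000
2 1 9447/10000
3 3/2 9359/10000
4 2 71/80
f(1.5y,2y) = ((9359/10000)/(71/80) − 1)/(1/2) = 968/8875 ≈ 10.9070%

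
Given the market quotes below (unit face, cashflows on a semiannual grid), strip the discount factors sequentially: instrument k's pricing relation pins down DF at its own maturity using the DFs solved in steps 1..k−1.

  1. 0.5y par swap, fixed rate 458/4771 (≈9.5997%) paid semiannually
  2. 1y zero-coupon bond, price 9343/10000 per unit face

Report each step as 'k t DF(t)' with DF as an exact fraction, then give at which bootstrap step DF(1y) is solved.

step 1 [0.5y] swap r/2=229/4771: DF=(1 − 229/4771·(0))/(1+229/4771) = 4771/5000 ≈ 0.954200
step 2 [1y] zero: DF = P = 9343/10000 ≈ 0.934300

1 1/2 4771/5000
2 1 9343/10000
DF(1y) is solved at step 2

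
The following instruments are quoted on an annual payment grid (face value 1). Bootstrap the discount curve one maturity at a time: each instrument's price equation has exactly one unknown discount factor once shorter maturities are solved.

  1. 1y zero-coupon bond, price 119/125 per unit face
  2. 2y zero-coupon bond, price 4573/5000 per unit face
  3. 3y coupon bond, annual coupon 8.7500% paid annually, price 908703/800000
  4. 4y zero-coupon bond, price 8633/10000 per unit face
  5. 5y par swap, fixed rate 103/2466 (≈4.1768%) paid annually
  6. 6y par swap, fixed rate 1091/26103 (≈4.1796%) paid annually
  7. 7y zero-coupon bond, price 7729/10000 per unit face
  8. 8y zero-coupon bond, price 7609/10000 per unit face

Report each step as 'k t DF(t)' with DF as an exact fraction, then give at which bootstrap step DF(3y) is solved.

step 1 [1y] zero: DF = P = 119/125 ≈ 0.952000
step 2 [2y] zero: DF = P = 4573/5000 ≈ 0.914600
step 3 [3y] bond c/1=7/80: DF=(908703/800000 − 7/80·(0.952000+0.914600))/(1+7/80) = 8943/10000 ≈ 0.894300
step 4 [4y] zero: DF = P = 8633/10000 ≈ 0.863300
step 5 [5y] swap r/1=103/2466: DF=(1 − 103/2466·(0.952000+0.914600+0.894300+0.863300))/(1+103/2466) = 4073/5000 ≈ 0.814600
step 6 [6y] swap r/1=1091/26103: DF=(1 − 1091/26103·(0.952000+0.914600+0.894300+0.863300+0.814600))/(1+1091/26103) = 3909/5000 ≈ 0.781800
step 7 [7y] zero: DF = P = 7729/10000 ≈ 0.772900
step 8 [8y] zero: DF = P = 7609/10000 ≈ 0.760900

1 1 119/125
2 2 4573/5000
3 3 8943/10000
4 4 8633/10000
5 5 4073/5000
6 6 3909/5000
7 7 7729/10000
8 8 7609/10000
DF(3y) is solved at step 3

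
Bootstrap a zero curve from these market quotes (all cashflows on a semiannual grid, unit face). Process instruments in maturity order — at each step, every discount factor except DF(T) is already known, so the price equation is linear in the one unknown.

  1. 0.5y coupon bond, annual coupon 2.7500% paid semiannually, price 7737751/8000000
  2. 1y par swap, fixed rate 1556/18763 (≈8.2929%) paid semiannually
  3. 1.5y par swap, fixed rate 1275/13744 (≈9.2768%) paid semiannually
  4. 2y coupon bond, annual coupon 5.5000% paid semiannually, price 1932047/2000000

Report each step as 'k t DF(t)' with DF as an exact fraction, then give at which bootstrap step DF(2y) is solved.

step 1 [0.5y] bond c/2=11/800: DF=(7737751/8000000 − 11/800·(0))/(1+11/800) = 9541/10000 ≈ 0.954100
step 2 [1y] swap r/2=778/18763: DF=(1 − 778/18763·(0.954100))/(1+778/18763) = 4611/5000 ≈ 0.922200
step 3 [1.5y] swap r/2=1275/27488: DF=(1 − 1275/27488·(0.954100+0.922200))/(1+1275/27488) = 349/400 ≈ 0.872500
step 4 [2y] bond c/2=11/400: DF=(1932047/2000000 − 11/400·(0.954100+0.922200+0.872500))/(1+11/400) = 4333/5000 ≈ 0.866600

1 1/2 9541/10000
2 1 4611/5000
3 3/2 349/400
4 2 4333/5000
DF(2y) is solved at step 4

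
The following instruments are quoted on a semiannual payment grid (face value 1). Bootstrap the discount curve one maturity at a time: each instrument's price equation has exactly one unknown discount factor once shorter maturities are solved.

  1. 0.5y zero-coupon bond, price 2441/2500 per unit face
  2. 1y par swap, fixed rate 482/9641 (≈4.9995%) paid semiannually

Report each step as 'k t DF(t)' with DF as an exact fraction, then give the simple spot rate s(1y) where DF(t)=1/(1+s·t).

step 1 [0.5y] zero: DF = P = 2441/2500 ≈ 0.976400
step 2 [1y] swap r/2=241/9641: DF=(1 − 241/9641·(0.976400))/(1+241/9641) = 4759/5000 ≈ 0.951800

1 1/2 2441/2500
2 1 4759/5000
s(1y) = (1/(4759/5000) − 1)/(1) = 241/4759 ≈ 5.0641%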